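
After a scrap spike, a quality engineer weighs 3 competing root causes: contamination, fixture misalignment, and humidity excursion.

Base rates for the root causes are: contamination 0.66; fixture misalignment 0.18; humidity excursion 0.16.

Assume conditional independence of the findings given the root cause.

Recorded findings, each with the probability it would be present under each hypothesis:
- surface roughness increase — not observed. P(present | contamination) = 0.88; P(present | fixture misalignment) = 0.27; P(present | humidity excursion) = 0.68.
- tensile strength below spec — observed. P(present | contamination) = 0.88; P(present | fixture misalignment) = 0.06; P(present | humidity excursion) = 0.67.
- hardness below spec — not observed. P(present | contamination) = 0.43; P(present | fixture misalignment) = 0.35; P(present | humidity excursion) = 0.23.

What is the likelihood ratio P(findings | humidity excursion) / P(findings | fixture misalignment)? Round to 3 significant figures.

Joint likelihood of the evidence pattern under each hypothesis (using 1 − P(present | H) for each absent finding):
  humidity excursion: (1 − 0.68) × 0.67 × (1 − 0.23) = 0.16509
  fixture misalignment: (1 − 0.27) × 0.06 × (1 − 0.35) = 0.02847
Bayes factor = 0.16509 / 0.02847 ≈ 5.80

5.80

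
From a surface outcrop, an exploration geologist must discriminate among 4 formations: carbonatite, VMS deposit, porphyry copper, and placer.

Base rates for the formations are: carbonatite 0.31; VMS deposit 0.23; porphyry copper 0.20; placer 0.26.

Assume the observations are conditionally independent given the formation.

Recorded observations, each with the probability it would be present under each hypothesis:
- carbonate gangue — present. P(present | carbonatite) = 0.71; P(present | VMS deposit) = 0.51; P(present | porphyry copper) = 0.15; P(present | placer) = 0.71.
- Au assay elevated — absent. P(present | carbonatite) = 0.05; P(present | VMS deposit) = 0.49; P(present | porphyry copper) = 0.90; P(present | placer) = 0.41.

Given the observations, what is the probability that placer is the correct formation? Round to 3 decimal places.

0.286

For each hypothesis, the unnormalized posterior weight is prior × product of the observation likelihoods (using 1 − P(present | H) for each absent observation):
  carbonatite: 0.31 × 0.71 × (1 − 0.05) = 0.20909
  VMS deposit: 0.23 × 0.51 × (1 − 0.49) = 0.059823
  porphyry copper: 0.20 × 0.15 × (1 − 0.90) = 0.003
  placer: 0.26 × 0.71 × (1 − 0.41) = 0.10891
The unnormalized weights sum to 0.38083.
P(placer | evidence) = 0.10891 / 0.38083 ≈ 0.286.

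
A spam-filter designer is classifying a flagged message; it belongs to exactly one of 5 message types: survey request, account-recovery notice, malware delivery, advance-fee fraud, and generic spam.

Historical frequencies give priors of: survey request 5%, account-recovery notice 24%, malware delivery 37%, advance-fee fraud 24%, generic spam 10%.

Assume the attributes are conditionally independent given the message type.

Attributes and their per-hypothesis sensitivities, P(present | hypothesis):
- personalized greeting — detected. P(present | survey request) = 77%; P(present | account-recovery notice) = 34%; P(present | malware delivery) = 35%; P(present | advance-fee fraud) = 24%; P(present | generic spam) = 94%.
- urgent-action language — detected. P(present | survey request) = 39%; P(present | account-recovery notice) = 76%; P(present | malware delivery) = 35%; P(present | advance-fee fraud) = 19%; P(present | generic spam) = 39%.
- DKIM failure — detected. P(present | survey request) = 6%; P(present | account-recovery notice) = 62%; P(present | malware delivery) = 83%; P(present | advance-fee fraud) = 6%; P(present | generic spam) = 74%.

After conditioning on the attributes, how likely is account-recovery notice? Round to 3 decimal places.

For each hypothesis, the unnormalized posterior weight is prior × product of the attribute likelihoods:
  survey request: 0.05 × 0.77 × 0.39 × 0.06 = 0.0009009
  account-recovery notice: 0.24 × 0.34 × 0.76 × 0.62 = 0.03845
  malware delivery: 0.37 × 0.35 × 0.35 × 0.83 = 0.03762
  advance-fee fraud: 0.24 × 0.24 × 0.19 × 0.06 = 0.00065664
  generic spam: 0.10 × 0.94 × 0.39 × 0.74 = 0.027128
Marginal likelihood of the evidence = 0.10476.
P(account-recovery notice | evidence) = 0.03845 / 0.10476 ≈ 0.367.

0.367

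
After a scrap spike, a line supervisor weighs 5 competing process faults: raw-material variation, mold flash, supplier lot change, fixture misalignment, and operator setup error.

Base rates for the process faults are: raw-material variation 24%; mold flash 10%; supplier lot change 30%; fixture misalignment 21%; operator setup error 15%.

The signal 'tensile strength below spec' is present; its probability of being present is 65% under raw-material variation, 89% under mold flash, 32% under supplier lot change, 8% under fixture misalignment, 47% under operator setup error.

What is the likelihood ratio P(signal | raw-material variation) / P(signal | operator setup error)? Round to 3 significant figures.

1.38

Likelihood of this signal under each hypothesis:
  raw-material variation: 0.65
  operator setup error: 0.47
Bayes factor = 0.65 / 0.47 ≈ 1.38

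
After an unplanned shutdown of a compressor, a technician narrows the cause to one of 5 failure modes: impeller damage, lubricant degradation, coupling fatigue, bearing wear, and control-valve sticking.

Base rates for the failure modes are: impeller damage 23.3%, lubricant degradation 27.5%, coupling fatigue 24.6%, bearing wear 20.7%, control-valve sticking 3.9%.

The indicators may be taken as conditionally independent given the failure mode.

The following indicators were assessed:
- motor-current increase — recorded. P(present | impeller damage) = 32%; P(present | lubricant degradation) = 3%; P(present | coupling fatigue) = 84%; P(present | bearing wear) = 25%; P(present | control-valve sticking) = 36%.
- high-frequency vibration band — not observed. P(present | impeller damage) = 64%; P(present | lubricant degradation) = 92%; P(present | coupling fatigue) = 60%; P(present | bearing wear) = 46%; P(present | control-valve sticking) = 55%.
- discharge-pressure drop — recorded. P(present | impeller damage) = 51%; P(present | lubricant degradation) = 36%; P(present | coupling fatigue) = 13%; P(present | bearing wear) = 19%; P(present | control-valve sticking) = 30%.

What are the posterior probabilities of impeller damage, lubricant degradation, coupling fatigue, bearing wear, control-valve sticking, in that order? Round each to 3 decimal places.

0.429, 0.007, 0.337, 0.167, 0.059

Multiply each prior by the joint likelihood of the indicator pattern (using 1 − P(present | H) for each absent indicator):
  impeller damage: 0.233 × 0.32 × (1 − 0.64) × 0.51 = 0.013689
  lubricant degradation: 0.275 × 0.03 × (1 − 0.92) × 0.36 = 0.0002376
  coupling fatigue: 0.246 × 0.84 × (1 − 0.60) × 0.13 = 0.010745
  bearing wear: 0.207 × 0.25 × (1 − 0.46) × 0.19 = 0.0053096
  control-valve sticking: 0.039 × 0.36 × (1 − 0.55) × 0.30 = 0.0018954
The unnormalized weights sum to 0.031877.
P(impeller damage | evidence) = 0.013689 / 0.031877 ≈ 0.429
P(lubricant degradation | evidence) = 0.0002376 / 0.031877 ≈ 0.007
P(coupling fatigue | evidence) = 0.010745 / 0.031877 ≈ 0.337
P(bearing wear | evidence) = 0.0053096 / 0.031877 ≈ 0.167
P(control-valve sticking | evidence) = 0.0018954 / 0.031877 ≈ 0.059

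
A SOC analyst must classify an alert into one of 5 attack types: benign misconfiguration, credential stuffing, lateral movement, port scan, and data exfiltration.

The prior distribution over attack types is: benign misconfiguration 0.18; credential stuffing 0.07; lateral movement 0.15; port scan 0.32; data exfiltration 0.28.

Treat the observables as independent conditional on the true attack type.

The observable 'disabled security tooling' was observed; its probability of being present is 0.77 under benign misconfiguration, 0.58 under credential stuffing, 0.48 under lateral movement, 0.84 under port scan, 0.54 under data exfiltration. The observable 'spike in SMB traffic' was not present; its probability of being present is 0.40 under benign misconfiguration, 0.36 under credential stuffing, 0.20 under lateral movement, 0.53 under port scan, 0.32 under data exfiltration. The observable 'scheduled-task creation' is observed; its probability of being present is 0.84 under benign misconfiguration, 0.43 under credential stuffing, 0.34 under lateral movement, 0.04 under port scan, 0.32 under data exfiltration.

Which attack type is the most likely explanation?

For each hypothesis, the unnormalized posterior weight is prior × product of the observable likelihoods (using 1 − P(present | H) for each absent observable):
  benign misconfiguration: 0.18 × 0.77 × (1 − 0.40) × 0.84 = 0.069854
  credential stuffing: 0.07 × 0.58 × (1 − 0.36) × 0.43 = 0.011173
  lateral movement: 0.15 × 0.48 × (1 − 0.20) × 0.34 = 0.019584
  port scan: 0.32 × 0.84 × (1 − 0.53) × 0.04 = 0.0050534
  data exfiltration: 0.28 × 0.54 × (1 − 0.32) × 0.32 = 0.032901
Marginal likelihood of the evidence = 0.13857.
P(benign misconfiguration | evidence) ≈ 0.069854 / 0.13857 ≈ 0.504
P(credential stuffing | evidence) ≈ 0.011173 / 0.13857 ≈ 0.081
P(lateral movement | evidence) ≈ 0.019584 / 0.13857 ≈ 0.141
P(port scan | evidence) ≈ 0.0050534 / 0.13857 ≈ 0.036
P(data exfiltration | evidence) ≈ 0.032901 / 0.13857 ≈ 0.237
The largest is 0.504, so benign misconfiguration is most probable.

benign misconfiguration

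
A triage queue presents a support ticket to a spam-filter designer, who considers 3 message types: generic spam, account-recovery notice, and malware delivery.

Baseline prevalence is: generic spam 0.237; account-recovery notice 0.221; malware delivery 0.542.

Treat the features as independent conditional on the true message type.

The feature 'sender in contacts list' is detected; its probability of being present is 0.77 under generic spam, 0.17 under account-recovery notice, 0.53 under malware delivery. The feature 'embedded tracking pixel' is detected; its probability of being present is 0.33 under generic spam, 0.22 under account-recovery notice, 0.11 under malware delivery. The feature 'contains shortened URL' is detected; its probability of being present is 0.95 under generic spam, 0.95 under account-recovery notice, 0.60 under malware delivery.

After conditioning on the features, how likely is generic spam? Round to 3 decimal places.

0.681

Multiply each prior by the joint likelihood of the feature pattern:
  generic spam: 0.237 × 0.77 × 0.33 × 0.95 = 0.057211
  account-recovery notice: 0.221 × 0.17 × 0.22 × 0.95 = 0.0078521
  malware delivery: 0.542 × 0.53 × 0.11 × 0.60 = 0.018959
Normalizing constant Z = 0.057211 + 0.0078521 + 0.018959 = 0.084022.
P(generic spam | evidence) = 0.057211 / 0.084022 ≈ 0.681.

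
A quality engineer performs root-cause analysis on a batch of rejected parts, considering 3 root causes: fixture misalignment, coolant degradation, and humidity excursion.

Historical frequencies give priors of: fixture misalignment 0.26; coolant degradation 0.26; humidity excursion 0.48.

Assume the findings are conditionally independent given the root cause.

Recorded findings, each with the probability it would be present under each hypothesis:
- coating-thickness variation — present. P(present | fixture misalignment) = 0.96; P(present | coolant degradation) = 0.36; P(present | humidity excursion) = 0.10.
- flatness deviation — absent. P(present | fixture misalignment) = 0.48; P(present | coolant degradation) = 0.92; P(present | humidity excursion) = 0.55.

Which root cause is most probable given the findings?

fixture misalignment

By Bayes' rule with conditional independence, the unnormalized weight for each hypothesis is prior × ∏ likelihoods (using 1 − P(present | H) for each absent finding):
  fixture misalignment: 0.26 × 0.96 × (1 − 0.48) = 0.12979
  coolant degradation: 0.26 × 0.36 × (1 − 0.92) = 0.007488
  humidity excursion: 0.48 × 0.10 × (1 − 0.55) = 0.0216
Marginal likelihood of the evidence = 0.15888.
P(fixture misalignment | evidence) ≈ 0.12979 / 0.15888 ≈ 0.817
P(coolant degradation | evidence) ≈ 0.007488 / 0.15888 ≈ 0.047
P(humidity excursion | evidence) ≈ 0.0216 / 0.15888 ≈ 0.136
The largest is 0.817, so fixture misalignment is most probable.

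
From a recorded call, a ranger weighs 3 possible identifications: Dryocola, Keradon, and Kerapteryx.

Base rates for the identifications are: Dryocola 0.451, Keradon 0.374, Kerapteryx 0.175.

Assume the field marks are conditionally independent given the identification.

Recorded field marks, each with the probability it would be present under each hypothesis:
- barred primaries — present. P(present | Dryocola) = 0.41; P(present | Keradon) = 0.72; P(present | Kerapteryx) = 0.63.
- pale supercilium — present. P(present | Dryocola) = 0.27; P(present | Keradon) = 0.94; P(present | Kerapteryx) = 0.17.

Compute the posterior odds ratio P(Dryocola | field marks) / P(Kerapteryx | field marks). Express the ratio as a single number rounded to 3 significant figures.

The normalizing constant cancels in an odds ratio, so compute prior × likelihood for the two hypotheses only:
  Dryocola: 0.451 × 0.41 × 0.27 = 0.049926
  Kerapteryx: 0.175 × 0.63 × 0.17 = 0.018742
Odds(Dryocola : Kerapteryx) = 0.049926 / 0.018742 ≈ 2.66.

2.66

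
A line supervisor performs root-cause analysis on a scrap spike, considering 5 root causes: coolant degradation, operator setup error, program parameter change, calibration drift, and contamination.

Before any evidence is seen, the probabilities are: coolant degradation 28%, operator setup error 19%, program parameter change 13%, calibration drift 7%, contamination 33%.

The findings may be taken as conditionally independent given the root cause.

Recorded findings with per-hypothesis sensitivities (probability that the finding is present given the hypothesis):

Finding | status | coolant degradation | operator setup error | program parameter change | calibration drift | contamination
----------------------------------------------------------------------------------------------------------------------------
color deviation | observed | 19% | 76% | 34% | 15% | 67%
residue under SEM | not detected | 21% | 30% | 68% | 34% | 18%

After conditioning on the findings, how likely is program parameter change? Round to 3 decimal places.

0.041

Multiply each prior by the joint likelihood of the evidence pattern (using 1 − P(present | H) for each absent finding):
  coolant degradation: 0.28 × 0.19 × (1 − 0.21) = 0.042028
  operator setup error: 0.19 × 0.76 × (1 − 0.30) = 0.10108
  program parameter change: 0.13 × 0.34 × (1 − 0.68) = 0.014144
  calibration drift: 0.07 × 0.15 × (1 − 0.34) = 0.00693
  contamination: 0.33 × 0.67 × (1 − 0.18) = 0.1813
The unnormalized weights sum to 0.34548.
P(program parameter change | evidence) = 0.014144 / 0.34548 ≈ 0.041.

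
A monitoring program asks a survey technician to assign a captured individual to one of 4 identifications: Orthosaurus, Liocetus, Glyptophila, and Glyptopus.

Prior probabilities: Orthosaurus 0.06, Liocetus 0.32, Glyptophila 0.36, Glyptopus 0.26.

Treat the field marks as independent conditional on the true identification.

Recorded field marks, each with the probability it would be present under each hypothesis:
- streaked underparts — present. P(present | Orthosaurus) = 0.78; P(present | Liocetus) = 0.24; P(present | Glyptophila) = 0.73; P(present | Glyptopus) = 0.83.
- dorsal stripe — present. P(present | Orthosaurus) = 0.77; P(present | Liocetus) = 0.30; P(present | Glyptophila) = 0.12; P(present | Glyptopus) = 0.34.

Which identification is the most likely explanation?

Multiply each prior by the joint likelihood of the field mark pattern:
  Orthosaurus: 0.06 × 0.78 × 0.77 = 0.036036
  Liocetus: 0.32 × 0.24 × 0.30 = 0.02304
  Glyptophila: 0.36 × 0.73 × 0.12 = 0.031536
  Glyptopus: 0.26 × 0.83 × 0.34 = 0.073372
Marginal likelihood of the evidence = 0.16398.
P(Orthosaurus | evidence) ≈ 0.036036 / 0.16398 ≈ 0.220
P(Liocetus | evidence) ≈ 0.02304 / 0.16398 ≈ 0.141
P(Glyptophila | evidence) ≈ 0.031536 / 0.16398 ≈ 0.192
P(Glyptopus | evidence) ≈ 0.073372 / 0.16398 ≈ 0.447
The largest is 0.447, so Glyptopus is most probable.

Glyptopus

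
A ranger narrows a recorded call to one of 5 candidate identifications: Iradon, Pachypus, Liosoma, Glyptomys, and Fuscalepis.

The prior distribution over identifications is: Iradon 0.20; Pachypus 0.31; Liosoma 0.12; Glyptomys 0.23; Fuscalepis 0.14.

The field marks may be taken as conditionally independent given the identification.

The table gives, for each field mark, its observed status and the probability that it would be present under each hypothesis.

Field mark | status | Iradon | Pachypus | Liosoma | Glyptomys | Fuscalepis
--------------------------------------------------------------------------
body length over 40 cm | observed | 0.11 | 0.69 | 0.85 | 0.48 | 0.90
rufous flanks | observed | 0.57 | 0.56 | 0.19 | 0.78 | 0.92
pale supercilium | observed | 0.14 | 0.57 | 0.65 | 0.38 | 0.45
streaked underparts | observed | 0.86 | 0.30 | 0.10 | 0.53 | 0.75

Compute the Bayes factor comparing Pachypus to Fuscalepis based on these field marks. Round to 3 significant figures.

The Bayes factor is the ratio of the joint likelihoods of the field mark pattern under the two hypotheses.
  Pachypus: 0.69 × 0.56 × 0.57 × 0.30 = 0.066074
  Fuscalepis: 0.90 × 0.92 × 0.45 × 0.75 = 0.27945
Bayes factor = 0.066074 / 0.27945 ≈ 0.236

0.236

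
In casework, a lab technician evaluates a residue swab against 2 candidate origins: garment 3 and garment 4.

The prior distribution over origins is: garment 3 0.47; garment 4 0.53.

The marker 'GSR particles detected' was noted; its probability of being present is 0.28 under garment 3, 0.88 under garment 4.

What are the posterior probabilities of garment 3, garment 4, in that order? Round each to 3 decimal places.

By Bayes' rule, the unnormalized weight for each hypothesis is prior × likelihood:
  garment 3: 0.47 × 0.28 = 0.1316
  garment 4: 0.53 × 0.88 = 0.4664
The unnormalized weights sum to 0.598.
P(garment 3 | evidence) = 0.1316 / 0.598 ≈ 0.220
P(garment 4 | evidence) = 0.4664 / 0.598 ≈ 0.780

0.220, 0.780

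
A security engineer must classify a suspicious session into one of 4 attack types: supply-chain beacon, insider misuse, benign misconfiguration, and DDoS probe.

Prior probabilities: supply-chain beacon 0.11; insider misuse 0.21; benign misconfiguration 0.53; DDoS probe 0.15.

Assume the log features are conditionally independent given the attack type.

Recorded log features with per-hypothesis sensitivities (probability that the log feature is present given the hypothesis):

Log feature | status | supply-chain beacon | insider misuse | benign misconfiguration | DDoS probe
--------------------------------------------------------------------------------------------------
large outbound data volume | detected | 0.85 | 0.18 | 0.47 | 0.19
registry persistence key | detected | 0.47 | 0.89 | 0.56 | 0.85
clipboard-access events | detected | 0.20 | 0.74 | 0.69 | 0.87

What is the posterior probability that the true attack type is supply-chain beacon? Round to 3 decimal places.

Multiply each prior by the joint likelihood of the log feature pattern:
  supply-chain beacon: 0.11 × 0.85 × 0.47 × 0.20 = 0.008789
  insider misuse: 0.21 × 0.18 × 0.89 × 0.74 = 0.024895
  benign misconfiguration: 0.53 × 0.47 × 0.56 × 0.69 = 0.096252
  DDoS probe: 0.15 × 0.19 × 0.85 × 0.87 = 0.021076
Normalizing constant Z = 0.008789 + 0.024895 + 0.096252 + 0.021076 = 0.15101.
P(supply-chain beacon | evidence) = 0.008789 / 0.15101 ≈ 0.058.

0.058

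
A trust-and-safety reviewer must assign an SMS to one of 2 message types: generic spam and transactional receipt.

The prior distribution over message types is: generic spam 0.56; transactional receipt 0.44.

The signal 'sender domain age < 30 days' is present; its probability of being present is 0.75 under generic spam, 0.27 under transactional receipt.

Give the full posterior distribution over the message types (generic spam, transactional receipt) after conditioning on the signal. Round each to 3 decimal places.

By Bayes' rule, the unnormalized weight for each hypothesis is prior × likelihood:
  generic spam: 0.56 × 0.75 = 0.42
  transactional receipt: 0.44 × 0.27 = 0.1188
Marginal likelihood of the evidence = 0.5388.
P(generic spam | evidence) = 0.42 / 0.5388 ≈ 0.780
P(transactional receipt | evidence) = 0.1188 / 0.5388 ≈ 0.220

0.780, 0.220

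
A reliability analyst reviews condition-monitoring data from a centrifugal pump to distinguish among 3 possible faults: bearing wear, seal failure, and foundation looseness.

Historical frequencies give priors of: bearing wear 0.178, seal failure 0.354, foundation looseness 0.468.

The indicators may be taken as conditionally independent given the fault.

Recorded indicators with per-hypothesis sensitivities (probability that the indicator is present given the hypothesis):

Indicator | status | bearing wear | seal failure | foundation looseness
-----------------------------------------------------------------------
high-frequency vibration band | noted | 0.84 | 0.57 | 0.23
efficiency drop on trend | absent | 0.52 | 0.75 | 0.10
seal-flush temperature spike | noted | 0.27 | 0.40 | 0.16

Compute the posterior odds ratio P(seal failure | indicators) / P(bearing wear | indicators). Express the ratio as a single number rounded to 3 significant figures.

Unnormalized posterior weight (prior times the indicator likelihoods) for each of the two hypotheses (using 1 − P(present | H) for each absent indicator):
  seal failure: 0.354 × 0.57 × (1 − 0.75) × 0.40 = 0.020178
  bearing wear: 0.178 × 0.84 × (1 − 0.52) × 0.27 = 0.019378
Odds(seal failure : bearing wear) = 0.020178 / 0.019378 ≈ 1.04.

1.04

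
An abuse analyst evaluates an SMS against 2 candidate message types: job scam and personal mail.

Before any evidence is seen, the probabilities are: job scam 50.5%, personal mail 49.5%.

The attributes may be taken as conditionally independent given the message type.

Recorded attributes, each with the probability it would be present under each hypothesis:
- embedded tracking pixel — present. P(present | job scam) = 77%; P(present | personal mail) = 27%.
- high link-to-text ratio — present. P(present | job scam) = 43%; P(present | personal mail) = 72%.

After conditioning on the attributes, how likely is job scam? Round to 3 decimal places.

0.635

For each hypothesis, the unnormalized posterior weight is prior × product of the attribute likelihoods:
  job scam: 0.505 × 0.77 × 0.43 = 0.16721
  personal mail: 0.495 × 0.27 × 0.72 = 0.096228
Normalizing constant Z = 0.16721 + 0.096228 = 0.26343.
P(job scam | evidence) = 0.16721 / 0.26343 ≈ 0.635.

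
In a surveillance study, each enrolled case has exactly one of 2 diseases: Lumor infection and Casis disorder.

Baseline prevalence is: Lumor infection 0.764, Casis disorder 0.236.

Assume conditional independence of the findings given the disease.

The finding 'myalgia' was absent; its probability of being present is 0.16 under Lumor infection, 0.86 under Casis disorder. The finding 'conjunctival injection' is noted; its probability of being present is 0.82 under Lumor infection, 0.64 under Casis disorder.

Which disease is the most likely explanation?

Lumor infection

By Bayes' rule with conditional independence, the unnormalized weight for each hypothesis is prior × ∏ likelihoods (using 1 − P(present | H) for each absent finding):
  Lumor infection: 0.764 × (1 − 0.16) × 0.82 = 0.52624
  Casis disorder: 0.236 × (1 − 0.86) × 0.64 = 0.021146
The unnormalized weights sum to 0.54739.
P(Lumor infection | evidence) ≈ 0.52624 / 0.54739 ≈ 0.961
P(Casis disorder | evidence) ≈ 0.021146 / 0.54739 ≈ 0.039
The largest is 0.961, so Lumor infection is most probable.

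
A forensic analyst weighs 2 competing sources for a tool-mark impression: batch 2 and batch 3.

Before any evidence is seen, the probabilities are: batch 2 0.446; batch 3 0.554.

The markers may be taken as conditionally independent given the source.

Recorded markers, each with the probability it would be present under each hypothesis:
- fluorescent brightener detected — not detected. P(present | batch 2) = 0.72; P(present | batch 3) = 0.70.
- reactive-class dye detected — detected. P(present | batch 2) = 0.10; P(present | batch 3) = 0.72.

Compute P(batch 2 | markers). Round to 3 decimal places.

By Bayes' rule with conditional independence, the unnormalized weight for each hypothesis is prior × ∏ likelihoods (using 1 − P(present | H) for each absent marker):
  batch 2: 0.446 × (1 − 0.72) × 0.10 = 0.012488
  batch 3: 0.554 × (1 − 0.70) × 0.72 = 0.11966
The unnormalized weights sum to 0.13215.
P(batch 2 | evidence) = 0.012488 / 0.13215 ≈ 0.094.

0.094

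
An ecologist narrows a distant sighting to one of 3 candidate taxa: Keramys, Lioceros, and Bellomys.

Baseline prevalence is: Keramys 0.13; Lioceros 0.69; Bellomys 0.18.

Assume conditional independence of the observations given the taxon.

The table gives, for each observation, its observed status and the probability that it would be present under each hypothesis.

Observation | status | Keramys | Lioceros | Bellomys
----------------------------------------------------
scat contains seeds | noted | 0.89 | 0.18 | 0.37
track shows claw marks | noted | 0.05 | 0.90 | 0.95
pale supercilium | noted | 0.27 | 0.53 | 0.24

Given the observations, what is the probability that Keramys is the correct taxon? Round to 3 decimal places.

Multiply each prior by the joint likelihood of the evidence pattern:
  Keramys: 0.13 × 0.89 × 0.05 × 0.27 = 0.001562
  Lioceros: 0.69 × 0.18 × 0.90 × 0.53 = 0.059243
  Bellomys: 0.18 × 0.37 × 0.95 × 0.24 = 0.015185
Normalizing constant Z = 0.001562 + 0.059243 + 0.015185 = 0.07599.
P(Keramys | evidence) = 0.001562 / 0.07599 ≈ 0.021.

0.021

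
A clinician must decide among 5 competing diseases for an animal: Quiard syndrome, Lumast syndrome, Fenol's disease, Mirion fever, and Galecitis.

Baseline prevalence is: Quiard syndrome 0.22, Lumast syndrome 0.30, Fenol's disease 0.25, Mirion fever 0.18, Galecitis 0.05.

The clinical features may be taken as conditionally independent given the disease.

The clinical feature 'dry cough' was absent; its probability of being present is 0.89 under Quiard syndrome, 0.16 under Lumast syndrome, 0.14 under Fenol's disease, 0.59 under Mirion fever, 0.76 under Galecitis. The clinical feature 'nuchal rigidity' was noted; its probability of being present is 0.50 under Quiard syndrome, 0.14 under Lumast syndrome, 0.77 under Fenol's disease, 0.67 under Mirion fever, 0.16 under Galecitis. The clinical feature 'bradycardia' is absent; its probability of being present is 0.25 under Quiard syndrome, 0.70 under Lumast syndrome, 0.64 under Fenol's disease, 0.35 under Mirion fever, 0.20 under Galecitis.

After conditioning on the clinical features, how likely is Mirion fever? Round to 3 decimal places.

0.285

By Bayes' rule with conditional independence, the unnormalized weight for each hypothesis is prior × ∏ likelihoods (using 1 − P(present | H) for each absent clinical feature):
  Quiard syndrome: 0.22 × (1 − 0.89) × 0.50 × (1 − 0.25) = 0.009075
  Lumast syndrome: 0.30 × (1 − 0.16) × 0.14 × (1 − 0.70) = 0.010584
  Fenol's disease: 0.25 × (1 − 0.14) × 0.77 × (1 − 0.64) = 0.059598
  Mirion fever: 0.18 × (1 − 0.59) × 0.67 × (1 − 0.35) = 0.03214
  Galecitis: 0.05 × (1 − 0.76) × 0.16 × (1 − 0.20) = 0.001536
Normalizing constant Z = 0.009075 + 0.010584 + 0.059598 + 0.03214 + 0.001536 = 0.11293.
P(Mirion fever | evidence) = 0.03214 / 0.11293 ≈ 0.285.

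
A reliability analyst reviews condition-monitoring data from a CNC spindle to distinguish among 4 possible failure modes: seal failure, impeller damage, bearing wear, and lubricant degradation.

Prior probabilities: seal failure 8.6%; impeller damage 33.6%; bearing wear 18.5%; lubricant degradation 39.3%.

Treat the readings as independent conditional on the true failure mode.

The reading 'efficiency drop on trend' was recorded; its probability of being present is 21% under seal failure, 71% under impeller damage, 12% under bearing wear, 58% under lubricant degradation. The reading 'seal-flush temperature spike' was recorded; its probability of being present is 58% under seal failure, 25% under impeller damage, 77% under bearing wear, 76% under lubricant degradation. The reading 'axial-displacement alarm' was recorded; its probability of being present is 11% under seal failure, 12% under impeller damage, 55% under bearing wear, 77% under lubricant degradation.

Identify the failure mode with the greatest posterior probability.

Multiply each prior by the joint likelihood of the reading pattern:
  seal failure: 0.086 × 0.21 × 0.58 × 0.11 = 0.0011522
  impeller damage: 0.336 × 0.71 × 0.25 × 0.12 = 0.0071568
  bearing wear: 0.185 × 0.12 × 0.77 × 0.55 = 0.0094017
  lubricant degradation: 0.393 × 0.58 × 0.76 × 0.77 = 0.13339
Marginal likelihood of the evidence = 0.1511.
P(seal failure | evidence) ≈ 0.0011522 / 0.1511 ≈ 0.008
P(impeller damage | evidence) ≈ 0.0071568 / 0.1511 ≈ 0.047
P(bearing wear | evidence) ≈ 0.0094017 / 0.1511 ≈ 0.062
P(lubricant degradation | evidence) ≈ 0.13339 / 0.1511 ≈ 0.883
The largest is 0.883, so lubricant degradation is most probable.

lubricant degradation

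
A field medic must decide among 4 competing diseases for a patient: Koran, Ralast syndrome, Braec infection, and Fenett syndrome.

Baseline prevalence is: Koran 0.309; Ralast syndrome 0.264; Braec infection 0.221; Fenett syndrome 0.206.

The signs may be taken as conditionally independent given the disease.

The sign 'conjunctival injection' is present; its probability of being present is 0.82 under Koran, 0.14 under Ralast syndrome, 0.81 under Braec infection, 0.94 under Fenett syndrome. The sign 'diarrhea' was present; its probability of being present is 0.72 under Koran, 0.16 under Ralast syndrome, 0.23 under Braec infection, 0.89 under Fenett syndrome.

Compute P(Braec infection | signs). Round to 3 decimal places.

0.102

Multiply each prior by the joint likelihood of the sign pattern:
  Koran: 0.309 × 0.82 × 0.72 = 0.18243
  Ralast syndrome: 0.264 × 0.14 × 0.16 = 0.0059136
  Braec infection: 0.221 × 0.81 × 0.23 = 0.041172
  Fenett syndrome: 0.206 × 0.94 × 0.89 = 0.17234
The unnormalized weights sum to 0.40186.
P(Braec infection | evidence) = 0.041172 / 0.40186 ≈ 0.102.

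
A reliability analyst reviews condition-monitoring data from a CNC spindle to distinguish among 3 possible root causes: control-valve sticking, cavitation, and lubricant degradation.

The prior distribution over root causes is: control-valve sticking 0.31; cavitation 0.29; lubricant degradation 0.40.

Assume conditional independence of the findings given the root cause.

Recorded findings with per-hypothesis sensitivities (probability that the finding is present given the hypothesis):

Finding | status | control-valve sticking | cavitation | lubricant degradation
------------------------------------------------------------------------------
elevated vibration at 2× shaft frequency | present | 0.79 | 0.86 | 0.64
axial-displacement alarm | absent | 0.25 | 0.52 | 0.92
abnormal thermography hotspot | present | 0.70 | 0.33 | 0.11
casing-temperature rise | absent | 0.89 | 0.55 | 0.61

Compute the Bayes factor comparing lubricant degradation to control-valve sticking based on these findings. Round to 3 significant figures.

0.0481

The Bayes factor is the ratio of the joint likelihoods of the evidence pattern under the two hypotheses (using 1 − P(present | H) for each absent finding).
  lubricant degradation: 0.64 × (1 − 0.92) × 0.11 × (1 − 0.61) = 0.0021965
  control-valve sticking: 0.79 × (1 − 0.25) × 0.70 × (1 − 0.89) = 0.045622
Bayes factor = 0.0021965 / 0.045622 ≈ 0.0481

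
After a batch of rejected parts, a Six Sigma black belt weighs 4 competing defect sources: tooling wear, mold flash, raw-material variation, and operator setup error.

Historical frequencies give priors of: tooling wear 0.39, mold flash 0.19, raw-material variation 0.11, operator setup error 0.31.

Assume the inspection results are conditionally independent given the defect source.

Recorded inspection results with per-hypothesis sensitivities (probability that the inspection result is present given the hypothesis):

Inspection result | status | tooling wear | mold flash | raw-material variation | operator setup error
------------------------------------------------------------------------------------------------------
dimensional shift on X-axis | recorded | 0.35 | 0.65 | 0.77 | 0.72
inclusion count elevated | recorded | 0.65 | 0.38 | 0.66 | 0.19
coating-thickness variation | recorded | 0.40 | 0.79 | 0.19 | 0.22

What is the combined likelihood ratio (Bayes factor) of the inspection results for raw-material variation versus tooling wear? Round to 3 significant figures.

1.06

Take the product of per-inspection result likelihoods under each hypothesis, then divide.
  raw-material variation: 0.77 × 0.66 × 0.19 = 0.096558
  tooling wear: 0.35 × 0.65 × 0.40 = 0.091
Bayes factor = 0.096558 / 0.091 ≈ 1.06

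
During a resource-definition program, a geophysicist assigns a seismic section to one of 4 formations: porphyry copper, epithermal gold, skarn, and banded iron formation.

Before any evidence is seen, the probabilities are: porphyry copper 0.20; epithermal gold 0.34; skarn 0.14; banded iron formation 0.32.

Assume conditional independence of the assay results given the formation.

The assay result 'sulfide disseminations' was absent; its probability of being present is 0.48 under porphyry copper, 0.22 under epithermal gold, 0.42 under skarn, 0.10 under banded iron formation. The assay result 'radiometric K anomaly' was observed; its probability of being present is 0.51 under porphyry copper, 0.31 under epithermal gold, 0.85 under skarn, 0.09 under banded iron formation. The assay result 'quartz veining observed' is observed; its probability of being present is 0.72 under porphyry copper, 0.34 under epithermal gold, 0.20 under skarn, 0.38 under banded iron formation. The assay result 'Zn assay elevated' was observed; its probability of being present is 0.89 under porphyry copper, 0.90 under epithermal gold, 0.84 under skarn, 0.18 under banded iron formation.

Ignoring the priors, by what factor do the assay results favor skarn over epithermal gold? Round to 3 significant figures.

1.12

The Bayes factor is the ratio of the joint likelihoods of the assay result pattern under the two hypotheses (using 1 − P(present | H) for each absent assay result).
  skarn: (1 − 0.42) × 0.85 × 0.20 × 0.84 = 0.082824
  epithermal gold: (1 − 0.22) × 0.31 × 0.34 × 0.90 = 0.073991
Bayes factor = 0.082824 / 0.073991 ≈ 1.12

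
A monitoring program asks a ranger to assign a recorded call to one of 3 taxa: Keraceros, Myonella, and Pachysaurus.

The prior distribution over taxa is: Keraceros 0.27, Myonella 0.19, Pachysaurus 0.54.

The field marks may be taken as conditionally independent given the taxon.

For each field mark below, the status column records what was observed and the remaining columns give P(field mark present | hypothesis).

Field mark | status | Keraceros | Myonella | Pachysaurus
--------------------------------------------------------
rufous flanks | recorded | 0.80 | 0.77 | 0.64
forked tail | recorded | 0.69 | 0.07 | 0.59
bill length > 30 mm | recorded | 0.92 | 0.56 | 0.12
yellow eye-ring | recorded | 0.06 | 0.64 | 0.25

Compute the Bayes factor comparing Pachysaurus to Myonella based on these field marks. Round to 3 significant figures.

0.586

Take the product of per-field mark likelihoods under each hypothesis, then divide.
  Pachysaurus: 0.64 × 0.59 × 0.12 × 0.25 = 0.011328
  Myonella: 0.77 × 0.07 × 0.56 × 0.64 = 0.019318
Bayes factor = 0.011328 / 0.019318 ≈ 0.586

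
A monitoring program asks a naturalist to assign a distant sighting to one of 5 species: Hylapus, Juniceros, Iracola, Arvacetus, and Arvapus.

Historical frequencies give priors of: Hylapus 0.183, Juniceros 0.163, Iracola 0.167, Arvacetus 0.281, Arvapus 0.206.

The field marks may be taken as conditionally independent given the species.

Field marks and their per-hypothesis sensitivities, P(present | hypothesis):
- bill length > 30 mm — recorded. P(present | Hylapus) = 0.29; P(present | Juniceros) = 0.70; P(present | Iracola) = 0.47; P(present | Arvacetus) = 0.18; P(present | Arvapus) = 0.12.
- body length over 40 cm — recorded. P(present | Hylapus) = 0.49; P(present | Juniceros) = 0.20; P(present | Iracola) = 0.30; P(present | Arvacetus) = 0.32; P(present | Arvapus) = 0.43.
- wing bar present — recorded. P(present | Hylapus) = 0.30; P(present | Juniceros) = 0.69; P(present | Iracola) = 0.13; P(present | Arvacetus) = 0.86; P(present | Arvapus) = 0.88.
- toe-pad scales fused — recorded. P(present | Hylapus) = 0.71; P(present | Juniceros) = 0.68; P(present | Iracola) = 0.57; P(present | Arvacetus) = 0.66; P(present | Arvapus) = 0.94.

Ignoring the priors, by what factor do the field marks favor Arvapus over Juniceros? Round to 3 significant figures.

The Bayes factor is the ratio of the joint likelihoods of the field mark pattern under the two hypotheses.
  Arvapus: 0.12 × 0.43 × 0.88 × 0.94 = 0.042684
  Juniceros: 0.70 × 0.20 × 0.69 × 0.68 = 0.065688
Bayes factor = 0.042684 / 0.065688 ≈ 0.650

0.650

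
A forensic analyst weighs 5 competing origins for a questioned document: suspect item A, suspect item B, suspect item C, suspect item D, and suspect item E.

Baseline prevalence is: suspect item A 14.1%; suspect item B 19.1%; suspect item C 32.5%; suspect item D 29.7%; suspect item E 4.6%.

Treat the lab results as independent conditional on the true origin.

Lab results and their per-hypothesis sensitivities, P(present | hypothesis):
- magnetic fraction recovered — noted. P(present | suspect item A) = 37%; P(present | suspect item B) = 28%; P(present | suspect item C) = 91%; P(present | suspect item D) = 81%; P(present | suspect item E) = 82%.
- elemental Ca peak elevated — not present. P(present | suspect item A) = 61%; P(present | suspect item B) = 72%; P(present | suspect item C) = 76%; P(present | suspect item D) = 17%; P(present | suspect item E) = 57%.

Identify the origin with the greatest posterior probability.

For each hypothesis, the unnormalized posterior weight is prior × product of the lab result likelihoods (using 1 − P(present | H) for each absent lab result):
  suspect item A: 0.141 × 0.37 × (1 − 0.61) = 0.020346
  suspect item B: 0.191 × 0.28 × (1 − 0.72) = 0.014974
  suspect item C: 0.325 × 0.91 × (1 − 0.76) = 0.07098
  suspect item D: 0.297 × 0.81 × (1 − 0.17) = 0.19967
  suspect item E: 0.046 × 0.82 × (1 − 0.57) = 0.01622
Normalizing constant Z = 0.020346 + 0.014974 + 0.07098 + 0.19967 + 0.01622 = 0.32219.
P(suspect item A | evidence) ≈ 0.020346 / 0.32219 ≈ 0.063
P(suspect item B | evidence) ≈ 0.014974 / 0.32219 ≈ 0.046
P(suspect item C | evidence) ≈ 0.07098 / 0.32219 ≈ 0.220
P(suspect item D | evidence) ≈ 0.19967 / 0.32219 ≈ 0.620
P(suspect item E | evidence) ≈ 0.01622 / 0.32219 ≈ 0.050
The largest is 0.620, so suspect item D is most probable.

suspect item D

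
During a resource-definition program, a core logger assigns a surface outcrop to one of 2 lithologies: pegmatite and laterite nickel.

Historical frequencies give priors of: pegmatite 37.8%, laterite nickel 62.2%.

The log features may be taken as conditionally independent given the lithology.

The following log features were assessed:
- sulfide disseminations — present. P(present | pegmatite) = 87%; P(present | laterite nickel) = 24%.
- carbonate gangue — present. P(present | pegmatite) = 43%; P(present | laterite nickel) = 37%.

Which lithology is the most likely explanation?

For each hypothesis, the unnormalized posterior weight is prior × product of the log feature likelihoods:
  pegmatite: 0.378 × 0.87 × 0.43 = 0.14141
  laterite nickel: 0.622 × 0.24 × 0.37 = 0.055234
Normalizing constant Z = 0.14141 + 0.055234 = 0.19664.
P(pegmatite | evidence) ≈ 0.14141 / 0.19664 ≈ 0.719
P(laterite nickel | evidence) ≈ 0.055234 / 0.19664 ≈ 0.281
The largest is 0.719, so pegmatite is most probable.

pegmatite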